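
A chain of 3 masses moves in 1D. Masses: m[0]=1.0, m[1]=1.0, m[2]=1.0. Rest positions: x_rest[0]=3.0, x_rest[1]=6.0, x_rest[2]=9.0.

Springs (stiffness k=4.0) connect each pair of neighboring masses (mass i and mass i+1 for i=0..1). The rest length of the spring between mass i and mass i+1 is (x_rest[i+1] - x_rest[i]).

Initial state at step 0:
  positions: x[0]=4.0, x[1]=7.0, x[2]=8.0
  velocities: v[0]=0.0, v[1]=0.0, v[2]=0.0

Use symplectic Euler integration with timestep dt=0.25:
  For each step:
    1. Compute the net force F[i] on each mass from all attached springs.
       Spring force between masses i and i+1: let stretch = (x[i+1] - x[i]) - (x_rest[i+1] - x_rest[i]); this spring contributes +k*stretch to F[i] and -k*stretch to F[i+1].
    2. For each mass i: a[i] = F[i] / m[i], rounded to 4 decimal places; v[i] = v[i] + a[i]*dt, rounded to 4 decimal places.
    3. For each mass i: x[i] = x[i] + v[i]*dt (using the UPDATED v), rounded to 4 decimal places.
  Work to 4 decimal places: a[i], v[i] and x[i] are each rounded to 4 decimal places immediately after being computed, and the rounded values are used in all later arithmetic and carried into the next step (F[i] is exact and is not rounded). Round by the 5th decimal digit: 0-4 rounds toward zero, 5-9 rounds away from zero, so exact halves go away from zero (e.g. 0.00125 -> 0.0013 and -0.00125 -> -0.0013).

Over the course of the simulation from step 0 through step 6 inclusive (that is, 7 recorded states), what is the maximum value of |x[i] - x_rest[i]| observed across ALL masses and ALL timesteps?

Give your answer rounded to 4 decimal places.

Step 0: x=[4.0000 7.0000 8.0000] v=[0.0000 0.0000 0.0000]
Step 1: x=[4.0000 6.5000 8.5000] v=[0.0000 -2.0000 2.0000]
Step 2: x=[3.8750 5.8750 9.2500] v=[-0.5000 -2.5000 3.0000]
Step 3: x=[3.5000 5.5938 9.9063] v=[-1.5000 -1.1250 2.6250]
Step 4: x=[2.8985 5.8672 10.2344] v=[-2.4062 1.0937 1.3125]
Step 5: x=[2.2891 6.4903 10.2207] v=[-2.4375 2.4922 -0.0547]
Step 6: x=[1.9800 6.9957 10.0244] v=[-1.2363 2.0214 -0.7851]
Max displacement = 1.2344

Answer: 1.2344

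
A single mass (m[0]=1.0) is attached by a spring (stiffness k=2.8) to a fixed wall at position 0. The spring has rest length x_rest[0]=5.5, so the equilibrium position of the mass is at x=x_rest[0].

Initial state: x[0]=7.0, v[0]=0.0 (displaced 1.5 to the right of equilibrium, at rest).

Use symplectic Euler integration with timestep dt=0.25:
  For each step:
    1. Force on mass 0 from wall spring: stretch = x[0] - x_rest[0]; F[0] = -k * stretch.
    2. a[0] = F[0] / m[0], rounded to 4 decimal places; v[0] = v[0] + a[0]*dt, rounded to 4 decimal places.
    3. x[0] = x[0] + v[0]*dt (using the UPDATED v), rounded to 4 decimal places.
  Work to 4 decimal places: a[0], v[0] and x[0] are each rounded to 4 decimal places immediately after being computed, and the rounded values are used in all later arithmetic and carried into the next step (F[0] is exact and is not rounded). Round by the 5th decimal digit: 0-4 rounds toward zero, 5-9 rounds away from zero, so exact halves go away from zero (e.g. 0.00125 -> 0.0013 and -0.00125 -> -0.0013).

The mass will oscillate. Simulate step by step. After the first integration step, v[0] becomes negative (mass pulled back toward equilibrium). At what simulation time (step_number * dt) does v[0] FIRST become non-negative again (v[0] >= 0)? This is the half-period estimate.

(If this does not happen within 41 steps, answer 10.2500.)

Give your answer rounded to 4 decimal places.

Answer: 2.0000

Derivation:
Step 0: x=[7.0000] v=[0.0000]
Step 1: x=[6.7375] v=[-1.0500]
Step 2: x=[6.2584] v=[-1.9163]
Step 3: x=[5.6466] v=[-2.4472]
Step 4: x=[5.0092] v=[-2.5498]
Step 5: x=[4.4576] v=[-2.2063]
Step 6: x=[4.0885] v=[-1.4766]
Step 7: x=[3.9664] v=[-0.4886]
Step 8: x=[4.1126] v=[0.5849]
First v>=0 after going negative at step 8, time=2.0000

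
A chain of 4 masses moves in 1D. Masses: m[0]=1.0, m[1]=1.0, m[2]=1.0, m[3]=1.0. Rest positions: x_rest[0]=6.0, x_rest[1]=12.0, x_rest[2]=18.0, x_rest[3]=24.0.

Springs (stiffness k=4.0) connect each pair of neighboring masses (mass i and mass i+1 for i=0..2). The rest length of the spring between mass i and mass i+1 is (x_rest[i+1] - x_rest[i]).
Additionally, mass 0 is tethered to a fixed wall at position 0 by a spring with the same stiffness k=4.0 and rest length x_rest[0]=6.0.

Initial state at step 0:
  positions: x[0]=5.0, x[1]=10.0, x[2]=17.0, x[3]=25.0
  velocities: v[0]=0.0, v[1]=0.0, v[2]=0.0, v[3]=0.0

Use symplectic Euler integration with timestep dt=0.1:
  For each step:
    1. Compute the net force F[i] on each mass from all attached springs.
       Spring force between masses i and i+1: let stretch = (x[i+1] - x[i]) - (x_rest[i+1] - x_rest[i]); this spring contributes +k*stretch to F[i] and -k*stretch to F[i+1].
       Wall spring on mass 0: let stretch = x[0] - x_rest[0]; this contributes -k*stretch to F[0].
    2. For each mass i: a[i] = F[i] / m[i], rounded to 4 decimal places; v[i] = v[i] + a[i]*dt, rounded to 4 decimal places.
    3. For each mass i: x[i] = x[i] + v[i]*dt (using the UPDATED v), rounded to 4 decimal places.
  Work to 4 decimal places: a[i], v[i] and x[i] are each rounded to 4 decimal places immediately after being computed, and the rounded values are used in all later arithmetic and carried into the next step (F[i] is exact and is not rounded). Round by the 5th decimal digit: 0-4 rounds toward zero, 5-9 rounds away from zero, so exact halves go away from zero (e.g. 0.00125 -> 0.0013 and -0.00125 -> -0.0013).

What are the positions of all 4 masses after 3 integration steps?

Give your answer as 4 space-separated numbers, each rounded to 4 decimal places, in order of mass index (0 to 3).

Step 0: x=[5.0000 10.0000 17.0000 25.0000] v=[0.0000 0.0000 0.0000 0.0000]
Step 1: x=[5.0000 10.0800 17.0400 24.9200] v=[0.0000 0.8000 0.4000 -0.8000]
Step 2: x=[5.0032 10.2352 17.1168 24.7648] v=[0.0320 1.5520 0.7680 -1.5520]
Step 3: x=[5.0156 10.4564 17.2243 24.5437] v=[0.1235 2.2118 1.0746 -2.2112]

Answer: 5.0156 10.4564 17.2243 24.5437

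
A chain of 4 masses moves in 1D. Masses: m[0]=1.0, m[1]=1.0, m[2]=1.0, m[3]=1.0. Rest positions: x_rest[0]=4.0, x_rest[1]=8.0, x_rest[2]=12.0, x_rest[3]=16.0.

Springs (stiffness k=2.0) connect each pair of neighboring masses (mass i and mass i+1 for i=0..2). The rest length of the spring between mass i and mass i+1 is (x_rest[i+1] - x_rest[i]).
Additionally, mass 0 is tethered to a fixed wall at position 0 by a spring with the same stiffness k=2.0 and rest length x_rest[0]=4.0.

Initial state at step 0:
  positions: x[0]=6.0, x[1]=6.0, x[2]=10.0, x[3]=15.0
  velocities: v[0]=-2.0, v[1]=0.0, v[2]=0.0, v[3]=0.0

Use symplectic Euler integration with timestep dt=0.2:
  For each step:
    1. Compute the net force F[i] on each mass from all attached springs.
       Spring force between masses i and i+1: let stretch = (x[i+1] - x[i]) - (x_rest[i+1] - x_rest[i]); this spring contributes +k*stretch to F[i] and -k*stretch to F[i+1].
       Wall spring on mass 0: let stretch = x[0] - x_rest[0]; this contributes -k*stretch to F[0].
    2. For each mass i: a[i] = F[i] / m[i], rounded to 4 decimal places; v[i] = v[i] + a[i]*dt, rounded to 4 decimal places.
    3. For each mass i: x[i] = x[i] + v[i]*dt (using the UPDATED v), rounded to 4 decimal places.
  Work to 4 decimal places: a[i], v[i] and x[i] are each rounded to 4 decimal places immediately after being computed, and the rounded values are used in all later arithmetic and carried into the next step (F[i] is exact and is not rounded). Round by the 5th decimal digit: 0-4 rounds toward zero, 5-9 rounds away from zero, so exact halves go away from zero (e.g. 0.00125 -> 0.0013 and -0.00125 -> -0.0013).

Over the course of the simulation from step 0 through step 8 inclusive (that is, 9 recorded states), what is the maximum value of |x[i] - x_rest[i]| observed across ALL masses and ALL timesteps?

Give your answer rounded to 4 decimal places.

Step 0: x=[6.0000 6.0000 10.0000 15.0000] v=[-2.0000 0.0000 0.0000 0.0000]
Step 1: x=[5.1200 6.3200 10.0800 14.9200] v=[-4.4000 1.6000 0.4000 -0.4000]
Step 2: x=[3.9264 6.8448 10.2464 14.7728] v=[-5.9680 2.6240 0.8320 -0.7360]
Step 3: x=[2.6522 7.4083 10.5028 14.5835] v=[-6.3712 2.8173 1.2819 -0.9466]
Step 4: x=[1.5463 7.8388 10.8381 14.3877] v=[-5.5296 2.1527 1.6764 -0.9789]
Step 5: x=[0.8201 8.0059 11.2174 14.2280] v=[-3.6311 0.8354 1.8965 -0.7987]
Step 6: x=[0.6031 7.8550 11.5806 14.1474] v=[-1.0848 -0.7543 1.8161 -0.4029]
Step 7: x=[0.9180 7.4220 11.8511 14.1815] v=[1.5747 -2.1648 1.3526 0.1704]
Step 8: x=[1.6798 6.8230 11.9537 14.3491] v=[3.8091 -2.9948 0.5131 0.8382]
Max displacement = 3.3969

Answer: 3.3969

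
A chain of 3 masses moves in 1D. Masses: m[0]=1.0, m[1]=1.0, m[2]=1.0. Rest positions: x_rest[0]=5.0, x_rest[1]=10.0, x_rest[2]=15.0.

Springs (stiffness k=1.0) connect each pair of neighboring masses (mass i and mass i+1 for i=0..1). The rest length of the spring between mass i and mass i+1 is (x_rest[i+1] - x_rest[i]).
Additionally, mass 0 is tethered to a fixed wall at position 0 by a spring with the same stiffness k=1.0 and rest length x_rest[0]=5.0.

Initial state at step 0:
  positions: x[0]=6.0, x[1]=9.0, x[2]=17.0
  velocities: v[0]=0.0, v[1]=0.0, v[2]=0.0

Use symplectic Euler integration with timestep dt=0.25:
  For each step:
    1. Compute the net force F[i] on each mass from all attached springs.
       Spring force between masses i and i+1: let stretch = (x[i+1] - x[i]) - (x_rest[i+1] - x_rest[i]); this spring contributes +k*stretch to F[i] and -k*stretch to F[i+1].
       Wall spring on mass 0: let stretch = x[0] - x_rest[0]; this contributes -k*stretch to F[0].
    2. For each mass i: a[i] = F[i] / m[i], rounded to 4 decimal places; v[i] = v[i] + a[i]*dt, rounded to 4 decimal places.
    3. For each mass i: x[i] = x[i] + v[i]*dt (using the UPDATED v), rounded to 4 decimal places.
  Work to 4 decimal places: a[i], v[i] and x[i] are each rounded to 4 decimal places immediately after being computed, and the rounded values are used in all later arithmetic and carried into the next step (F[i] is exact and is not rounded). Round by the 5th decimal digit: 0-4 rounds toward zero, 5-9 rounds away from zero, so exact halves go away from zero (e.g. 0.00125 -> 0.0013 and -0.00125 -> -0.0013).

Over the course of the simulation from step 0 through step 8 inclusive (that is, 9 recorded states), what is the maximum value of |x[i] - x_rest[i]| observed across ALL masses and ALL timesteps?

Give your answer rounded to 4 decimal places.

Answer: 2.1263

Derivation:
Step 0: x=[6.0000 9.0000 17.0000] v=[0.0000 0.0000 0.0000]
Step 1: x=[5.8125 9.3125 16.8125] v=[-0.7500 1.2500 -0.7500]
Step 2: x=[5.4805 9.8750 16.4688] v=[-1.3281 2.2500 -1.3750]
Step 3: x=[5.0806 10.5750 16.0254] v=[-1.5996 2.7998 -1.7735]
Step 4: x=[4.7066 11.2722 15.5539] v=[-1.4962 2.7888 -1.8861]
Step 5: x=[4.4487 11.8267 15.1273] v=[-1.0315 2.2178 -1.7065]
Step 6: x=[4.3739 12.1263 14.8069] v=[-0.2992 1.1985 -1.2817]
Step 7: x=[4.5103 12.1089 14.6314] v=[0.5454 -0.0695 -0.7019]
Step 8: x=[4.8397 11.7743 14.6108] v=[1.3175 -1.3385 -0.0825]
Max displacement = 2.1263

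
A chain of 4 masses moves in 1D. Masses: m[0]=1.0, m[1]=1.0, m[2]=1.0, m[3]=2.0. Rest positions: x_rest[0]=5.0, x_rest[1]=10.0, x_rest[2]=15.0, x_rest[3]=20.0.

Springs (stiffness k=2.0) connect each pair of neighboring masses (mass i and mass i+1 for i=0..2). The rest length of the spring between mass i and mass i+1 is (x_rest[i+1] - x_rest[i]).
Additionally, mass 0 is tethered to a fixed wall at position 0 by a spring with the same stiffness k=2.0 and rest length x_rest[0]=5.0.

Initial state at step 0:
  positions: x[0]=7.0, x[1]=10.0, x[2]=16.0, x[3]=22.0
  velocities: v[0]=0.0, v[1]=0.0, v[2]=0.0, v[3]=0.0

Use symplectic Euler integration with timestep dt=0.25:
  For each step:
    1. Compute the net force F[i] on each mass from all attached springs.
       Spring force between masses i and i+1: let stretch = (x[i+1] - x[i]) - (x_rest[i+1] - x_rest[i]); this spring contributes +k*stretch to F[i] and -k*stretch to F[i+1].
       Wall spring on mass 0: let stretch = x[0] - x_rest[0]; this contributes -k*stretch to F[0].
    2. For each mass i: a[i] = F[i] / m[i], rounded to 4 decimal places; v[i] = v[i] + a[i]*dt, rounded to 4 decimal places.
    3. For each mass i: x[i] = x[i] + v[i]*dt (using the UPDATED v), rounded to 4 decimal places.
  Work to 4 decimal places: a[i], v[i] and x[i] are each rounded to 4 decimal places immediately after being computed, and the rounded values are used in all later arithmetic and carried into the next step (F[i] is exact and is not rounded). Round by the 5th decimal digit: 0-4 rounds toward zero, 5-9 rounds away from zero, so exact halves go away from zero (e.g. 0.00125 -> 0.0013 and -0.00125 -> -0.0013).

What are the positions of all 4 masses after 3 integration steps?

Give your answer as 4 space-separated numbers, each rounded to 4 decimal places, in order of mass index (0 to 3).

Step 0: x=[7.0000 10.0000 16.0000 22.0000] v=[0.0000 0.0000 0.0000 0.0000]
Step 1: x=[6.5000 10.3750 16.0000 21.9375] v=[-2.0000 1.5000 0.0000 -0.2500]
Step 2: x=[5.6719 10.9688 16.0391 21.8164] v=[-3.3125 2.3750 0.1563 -0.4844]
Step 3: x=[4.7969 11.5342 16.1666 21.6467] v=[-3.5000 2.2617 0.5098 -0.6787]

Answer: 4.7969 11.5342 16.1666 21.6467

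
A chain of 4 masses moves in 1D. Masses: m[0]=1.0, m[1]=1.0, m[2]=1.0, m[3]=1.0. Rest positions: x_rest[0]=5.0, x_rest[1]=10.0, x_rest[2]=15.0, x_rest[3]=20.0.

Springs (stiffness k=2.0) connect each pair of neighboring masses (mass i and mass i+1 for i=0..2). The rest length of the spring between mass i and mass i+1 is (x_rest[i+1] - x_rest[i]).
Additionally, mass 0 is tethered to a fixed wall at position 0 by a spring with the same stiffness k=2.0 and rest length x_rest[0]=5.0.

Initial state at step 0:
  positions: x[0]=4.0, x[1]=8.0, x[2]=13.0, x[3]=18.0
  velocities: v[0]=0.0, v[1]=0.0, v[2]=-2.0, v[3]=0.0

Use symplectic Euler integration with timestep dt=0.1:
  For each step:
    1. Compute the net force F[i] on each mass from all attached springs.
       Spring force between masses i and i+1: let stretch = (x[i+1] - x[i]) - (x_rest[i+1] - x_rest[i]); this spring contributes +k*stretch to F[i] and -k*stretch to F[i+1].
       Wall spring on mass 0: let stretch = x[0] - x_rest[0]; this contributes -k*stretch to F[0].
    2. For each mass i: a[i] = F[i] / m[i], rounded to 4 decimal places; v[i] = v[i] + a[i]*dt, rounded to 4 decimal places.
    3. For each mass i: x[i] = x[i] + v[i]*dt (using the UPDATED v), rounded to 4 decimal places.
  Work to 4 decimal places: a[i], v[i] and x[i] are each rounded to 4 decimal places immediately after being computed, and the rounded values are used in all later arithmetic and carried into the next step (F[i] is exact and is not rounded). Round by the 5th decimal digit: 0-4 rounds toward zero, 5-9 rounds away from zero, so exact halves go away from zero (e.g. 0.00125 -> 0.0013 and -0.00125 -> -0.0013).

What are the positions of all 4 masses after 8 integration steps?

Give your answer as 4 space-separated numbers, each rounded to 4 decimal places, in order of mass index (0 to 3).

Step 0: x=[4.0000 8.0000 13.0000 18.0000] v=[0.0000 0.0000 -2.0000 0.0000]
Step 1: x=[4.0000 8.0200 12.8000 18.0000] v=[0.0000 0.2000 -2.0000 0.0000]
Step 2: x=[4.0004 8.0552 12.6084 17.9960] v=[0.0040 0.3520 -1.9160 -0.0400]
Step 3: x=[4.0019 8.1004 12.4335 17.9843] v=[0.0149 0.4517 -1.7491 -0.1175]
Step 4: x=[4.0053 8.1503 12.2829 17.9615] v=[0.0342 0.4986 -1.5056 -0.2277]
Step 5: x=[4.0115 8.1999 12.1633 17.9252] v=[0.0621 0.4961 -1.1964 -0.3634]
Step 6: x=[4.0213 8.2450 12.0796 17.8736] v=[0.0975 0.4511 -0.8367 -0.5158]
Step 7: x=[4.0351 8.2823 12.0351 17.8061] v=[0.1380 0.3733 -0.4448 -0.6746]
Step 8: x=[4.0531 8.3097 12.0310 17.7232] v=[0.1804 0.2744 -0.0412 -0.8288]

Answer: 4.0531 8.3097 12.0310 17.7232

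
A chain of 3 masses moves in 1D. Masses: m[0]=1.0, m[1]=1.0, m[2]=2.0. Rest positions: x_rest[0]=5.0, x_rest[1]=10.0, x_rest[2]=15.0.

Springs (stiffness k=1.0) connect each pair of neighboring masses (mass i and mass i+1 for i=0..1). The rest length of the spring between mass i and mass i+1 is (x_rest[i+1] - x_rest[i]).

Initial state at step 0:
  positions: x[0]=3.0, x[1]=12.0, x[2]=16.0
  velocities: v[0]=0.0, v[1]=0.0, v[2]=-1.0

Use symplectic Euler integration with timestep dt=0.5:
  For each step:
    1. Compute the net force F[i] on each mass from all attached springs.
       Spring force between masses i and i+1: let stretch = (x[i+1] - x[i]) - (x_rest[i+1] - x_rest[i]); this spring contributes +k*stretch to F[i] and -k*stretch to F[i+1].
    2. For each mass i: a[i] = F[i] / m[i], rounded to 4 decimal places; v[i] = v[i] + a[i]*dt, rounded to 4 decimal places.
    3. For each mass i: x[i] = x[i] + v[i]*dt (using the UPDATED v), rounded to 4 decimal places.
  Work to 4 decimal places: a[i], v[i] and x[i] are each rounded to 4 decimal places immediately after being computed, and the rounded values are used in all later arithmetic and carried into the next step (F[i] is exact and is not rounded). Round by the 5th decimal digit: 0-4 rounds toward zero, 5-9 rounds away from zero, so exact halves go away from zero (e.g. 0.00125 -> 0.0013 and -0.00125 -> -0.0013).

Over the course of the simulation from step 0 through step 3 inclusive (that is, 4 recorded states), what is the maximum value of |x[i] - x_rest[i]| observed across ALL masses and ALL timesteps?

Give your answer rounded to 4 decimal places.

Step 0: x=[3.0000 12.0000 16.0000] v=[0.0000 0.0000 -1.0000]
Step 1: x=[4.0000 10.7500 15.6250] v=[2.0000 -2.5000 -0.7500]
Step 2: x=[5.4375 9.0313 15.2656] v=[2.8750 -3.4375 -0.7188]
Step 3: x=[6.5235 7.9727 14.7519] v=[2.1719 -2.1173 -1.0274]
Max displacement = 2.0273

Answer: 2.0273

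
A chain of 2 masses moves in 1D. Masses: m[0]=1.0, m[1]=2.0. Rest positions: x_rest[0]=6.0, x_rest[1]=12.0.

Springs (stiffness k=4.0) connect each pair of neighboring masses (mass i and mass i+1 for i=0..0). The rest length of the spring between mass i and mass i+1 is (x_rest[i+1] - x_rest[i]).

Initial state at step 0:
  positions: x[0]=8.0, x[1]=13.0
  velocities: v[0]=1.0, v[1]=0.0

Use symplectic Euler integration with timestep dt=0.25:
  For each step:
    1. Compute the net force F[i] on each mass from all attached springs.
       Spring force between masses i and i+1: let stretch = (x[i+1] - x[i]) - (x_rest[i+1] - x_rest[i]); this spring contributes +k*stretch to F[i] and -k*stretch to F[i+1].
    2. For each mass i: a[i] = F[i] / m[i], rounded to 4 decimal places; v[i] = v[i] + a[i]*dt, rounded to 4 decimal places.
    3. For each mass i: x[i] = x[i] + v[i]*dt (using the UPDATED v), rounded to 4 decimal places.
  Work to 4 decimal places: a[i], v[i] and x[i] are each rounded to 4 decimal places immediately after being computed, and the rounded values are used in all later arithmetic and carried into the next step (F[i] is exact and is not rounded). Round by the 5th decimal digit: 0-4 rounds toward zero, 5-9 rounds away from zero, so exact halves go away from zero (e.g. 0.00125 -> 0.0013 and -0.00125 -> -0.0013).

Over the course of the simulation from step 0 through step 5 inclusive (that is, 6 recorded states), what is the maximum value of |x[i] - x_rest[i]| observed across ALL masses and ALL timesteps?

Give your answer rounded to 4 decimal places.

Step 0: x=[8.0000 13.0000] v=[1.0000 0.0000]
Step 1: x=[8.0000 13.1250] v=[0.0000 0.5000]
Step 2: x=[7.7813 13.3594] v=[-0.8750 0.9375]
Step 3: x=[7.4571 13.6465] v=[-1.2969 1.1485]
Step 4: x=[7.1802 13.9100] v=[-1.1075 1.0538]
Step 5: x=[7.0858 14.0822] v=[-0.3777 0.6889]
Max displacement = 2.0822

Answer: 2.0822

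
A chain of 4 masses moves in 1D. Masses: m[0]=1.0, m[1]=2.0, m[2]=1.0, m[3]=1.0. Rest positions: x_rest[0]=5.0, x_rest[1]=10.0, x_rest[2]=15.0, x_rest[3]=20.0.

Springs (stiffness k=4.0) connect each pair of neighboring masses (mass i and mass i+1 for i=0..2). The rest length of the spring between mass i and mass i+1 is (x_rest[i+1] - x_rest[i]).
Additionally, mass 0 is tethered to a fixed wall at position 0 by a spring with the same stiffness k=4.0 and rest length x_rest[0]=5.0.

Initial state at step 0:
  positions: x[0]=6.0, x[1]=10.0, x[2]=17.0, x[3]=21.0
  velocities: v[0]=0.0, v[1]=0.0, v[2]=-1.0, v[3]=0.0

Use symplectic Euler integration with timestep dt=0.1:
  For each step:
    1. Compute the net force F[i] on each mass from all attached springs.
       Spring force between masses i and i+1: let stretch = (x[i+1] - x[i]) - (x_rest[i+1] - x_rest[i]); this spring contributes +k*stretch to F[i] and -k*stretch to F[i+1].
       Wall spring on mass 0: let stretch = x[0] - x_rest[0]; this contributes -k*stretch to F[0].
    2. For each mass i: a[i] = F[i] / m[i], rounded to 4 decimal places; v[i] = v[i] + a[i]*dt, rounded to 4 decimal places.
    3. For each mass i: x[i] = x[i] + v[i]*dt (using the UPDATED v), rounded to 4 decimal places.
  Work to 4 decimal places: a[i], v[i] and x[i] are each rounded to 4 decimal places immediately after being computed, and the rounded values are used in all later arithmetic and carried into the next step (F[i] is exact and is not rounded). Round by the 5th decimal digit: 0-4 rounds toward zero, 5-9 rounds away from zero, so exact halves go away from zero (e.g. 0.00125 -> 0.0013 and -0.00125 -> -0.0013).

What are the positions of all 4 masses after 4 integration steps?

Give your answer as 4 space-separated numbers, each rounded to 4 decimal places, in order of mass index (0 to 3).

Answer: 5.3250 10.4902 15.6678 21.2724

Derivation:
Step 0: x=[6.0000 10.0000 17.0000 21.0000] v=[0.0000 0.0000 -1.0000 0.0000]
Step 1: x=[5.9200 10.0600 16.7800 21.0400] v=[-0.8000 0.6000 -2.2000 0.4000]
Step 2: x=[5.7688 10.1716 16.4616 21.1096] v=[-1.5120 1.1160 -3.1840 0.6960]
Step 3: x=[5.5630 10.3209 16.0775 21.1933] v=[-2.0584 1.4934 -3.8408 0.8368]
Step 4: x=[5.3250 10.4902 15.6678 21.2724] v=[-2.3804 1.6931 -4.0971 0.7905]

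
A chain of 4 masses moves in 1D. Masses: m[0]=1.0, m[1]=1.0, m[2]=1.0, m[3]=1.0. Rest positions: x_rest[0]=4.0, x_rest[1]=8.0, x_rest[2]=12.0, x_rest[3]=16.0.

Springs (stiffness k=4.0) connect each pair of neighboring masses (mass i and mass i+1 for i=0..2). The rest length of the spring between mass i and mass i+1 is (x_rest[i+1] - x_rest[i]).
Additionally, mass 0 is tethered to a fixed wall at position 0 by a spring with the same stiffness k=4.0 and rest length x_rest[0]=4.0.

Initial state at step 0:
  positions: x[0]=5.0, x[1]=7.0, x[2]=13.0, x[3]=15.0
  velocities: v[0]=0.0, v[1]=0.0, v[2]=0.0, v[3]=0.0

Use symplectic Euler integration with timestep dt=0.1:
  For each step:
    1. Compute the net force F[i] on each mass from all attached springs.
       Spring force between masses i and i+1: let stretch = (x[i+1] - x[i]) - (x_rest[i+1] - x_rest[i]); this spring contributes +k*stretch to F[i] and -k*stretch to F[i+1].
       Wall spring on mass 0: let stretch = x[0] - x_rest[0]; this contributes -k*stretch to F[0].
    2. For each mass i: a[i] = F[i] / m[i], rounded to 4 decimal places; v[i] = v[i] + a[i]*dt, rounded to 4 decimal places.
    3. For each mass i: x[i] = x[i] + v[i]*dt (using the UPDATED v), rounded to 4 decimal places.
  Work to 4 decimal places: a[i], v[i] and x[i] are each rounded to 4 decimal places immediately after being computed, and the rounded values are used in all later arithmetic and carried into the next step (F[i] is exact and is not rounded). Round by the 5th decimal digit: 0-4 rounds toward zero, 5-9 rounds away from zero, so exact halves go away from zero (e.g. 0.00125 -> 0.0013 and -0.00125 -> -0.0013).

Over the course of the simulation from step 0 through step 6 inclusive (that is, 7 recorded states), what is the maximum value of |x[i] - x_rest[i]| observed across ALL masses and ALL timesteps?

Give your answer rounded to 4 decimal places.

Answer: 1.0363

Derivation:
Step 0: x=[5.0000 7.0000 13.0000 15.0000] v=[0.0000 0.0000 0.0000 0.0000]
Step 1: x=[4.8800 7.1600 12.8400 15.0800] v=[-1.2000 1.6000 -1.6000 0.8000]
Step 2: x=[4.6560 7.4560 12.5424 15.2304] v=[-2.2400 2.9600 -2.9760 1.5040]
Step 3: x=[4.3578 7.8435 12.1489 15.4333] v=[-2.9824 3.8746 -3.9354 2.0288]
Step 4: x=[4.0247 8.2638 11.7145 15.6648] v=[-3.3312 4.2025 -4.3438 2.3150]
Step 5: x=[3.7002 8.6525 11.3001 15.8983] v=[-3.2454 3.8871 -4.1440 2.3349]
Step 6: x=[3.4257 8.9490 10.9637 16.1079] v=[-2.7446 2.9652 -3.3638 2.0956]
Max displacement = 1.0363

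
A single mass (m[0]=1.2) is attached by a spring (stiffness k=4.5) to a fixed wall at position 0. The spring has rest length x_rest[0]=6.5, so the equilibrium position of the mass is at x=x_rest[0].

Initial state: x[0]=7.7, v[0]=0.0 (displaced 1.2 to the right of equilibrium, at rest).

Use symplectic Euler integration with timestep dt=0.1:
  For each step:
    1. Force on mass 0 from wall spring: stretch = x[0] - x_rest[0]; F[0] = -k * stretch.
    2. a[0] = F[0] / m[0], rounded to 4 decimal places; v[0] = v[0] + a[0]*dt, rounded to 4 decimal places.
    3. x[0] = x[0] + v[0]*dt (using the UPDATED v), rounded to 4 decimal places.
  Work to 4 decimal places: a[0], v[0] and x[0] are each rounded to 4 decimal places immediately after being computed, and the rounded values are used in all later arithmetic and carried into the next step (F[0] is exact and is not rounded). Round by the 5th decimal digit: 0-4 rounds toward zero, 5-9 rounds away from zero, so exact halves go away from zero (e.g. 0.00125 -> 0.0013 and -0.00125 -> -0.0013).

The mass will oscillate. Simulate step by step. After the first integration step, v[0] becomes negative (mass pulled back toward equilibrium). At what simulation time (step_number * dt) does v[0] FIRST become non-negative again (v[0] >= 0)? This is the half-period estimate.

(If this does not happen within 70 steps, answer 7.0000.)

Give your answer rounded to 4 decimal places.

Step 0: x=[7.7000] v=[0.0000]
Step 1: x=[7.6550] v=[-0.4500]
Step 2: x=[7.5667] v=[-0.8831]
Step 3: x=[7.4384] v=[-1.2831]
Step 4: x=[7.2749] v=[-1.6350]
Step 5: x=[7.0823] v=[-1.9256]
Step 6: x=[6.8679] v=[-2.1440]
Step 7: x=[6.6397] v=[-2.2820]
Step 8: x=[6.4063] v=[-2.3344]
Step 9: x=[6.1764] v=[-2.2993]
Step 10: x=[5.9586] v=[-2.1780]
Step 11: x=[5.7611] v=[-1.9750]
Step 12: x=[5.5913] v=[-1.6979]
Step 13: x=[5.4556] v=[-1.3571]
Step 14: x=[5.3591] v=[-0.9655]
Step 15: x=[5.3053] v=[-0.5377]
Step 16: x=[5.2963] v=[-0.0897]
Step 17: x=[5.3325] v=[0.3617]
First v>=0 after going negative at step 17, time=1.7000

Answer: 1.7000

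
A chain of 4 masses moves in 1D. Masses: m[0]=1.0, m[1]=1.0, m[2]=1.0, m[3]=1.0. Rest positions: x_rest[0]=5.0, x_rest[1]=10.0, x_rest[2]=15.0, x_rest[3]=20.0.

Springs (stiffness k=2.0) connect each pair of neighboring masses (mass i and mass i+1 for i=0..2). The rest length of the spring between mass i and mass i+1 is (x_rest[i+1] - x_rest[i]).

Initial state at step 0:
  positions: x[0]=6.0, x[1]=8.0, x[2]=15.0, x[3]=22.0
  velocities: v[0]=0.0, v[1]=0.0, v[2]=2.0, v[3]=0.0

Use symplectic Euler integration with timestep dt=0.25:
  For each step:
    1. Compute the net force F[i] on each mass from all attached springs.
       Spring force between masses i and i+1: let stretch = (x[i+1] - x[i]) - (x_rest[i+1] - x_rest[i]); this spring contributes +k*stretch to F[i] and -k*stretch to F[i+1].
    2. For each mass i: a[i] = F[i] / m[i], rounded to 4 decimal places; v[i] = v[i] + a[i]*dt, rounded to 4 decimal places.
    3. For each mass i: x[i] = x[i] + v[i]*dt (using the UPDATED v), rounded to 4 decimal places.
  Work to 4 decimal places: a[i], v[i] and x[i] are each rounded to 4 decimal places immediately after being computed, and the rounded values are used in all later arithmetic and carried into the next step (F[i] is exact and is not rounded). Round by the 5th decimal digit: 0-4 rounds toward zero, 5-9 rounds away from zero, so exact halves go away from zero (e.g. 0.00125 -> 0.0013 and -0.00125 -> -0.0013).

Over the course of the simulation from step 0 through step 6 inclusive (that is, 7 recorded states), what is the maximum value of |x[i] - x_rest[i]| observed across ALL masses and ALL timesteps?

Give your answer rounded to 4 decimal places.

Answer: 2.7625

Derivation:
Step 0: x=[6.0000 8.0000 15.0000 22.0000] v=[0.0000 0.0000 2.0000 0.0000]
Step 1: x=[5.6250 8.6250 15.5000 21.7500] v=[-1.5000 2.5000 2.0000 -1.0000]
Step 2: x=[5.0000 9.7344 15.9219 21.3438] v=[-2.5000 4.4375 1.6875 -1.6250]
Step 3: x=[4.3418 11.0254 16.2481 20.8848] v=[-2.6328 5.1641 1.3047 -1.8360]
Step 4: x=[3.8941 12.1338 16.5010 20.4712] v=[-1.7910 4.4337 1.0117 -1.6544]
Step 5: x=[3.8513 12.7582 16.7043 20.1863] v=[-0.1712 2.4975 0.8132 -1.1395]
Step 6: x=[4.2969 12.7625 16.8496 20.0912] v=[1.7823 0.0171 0.5812 -0.3805]
Max displacement = 2.7625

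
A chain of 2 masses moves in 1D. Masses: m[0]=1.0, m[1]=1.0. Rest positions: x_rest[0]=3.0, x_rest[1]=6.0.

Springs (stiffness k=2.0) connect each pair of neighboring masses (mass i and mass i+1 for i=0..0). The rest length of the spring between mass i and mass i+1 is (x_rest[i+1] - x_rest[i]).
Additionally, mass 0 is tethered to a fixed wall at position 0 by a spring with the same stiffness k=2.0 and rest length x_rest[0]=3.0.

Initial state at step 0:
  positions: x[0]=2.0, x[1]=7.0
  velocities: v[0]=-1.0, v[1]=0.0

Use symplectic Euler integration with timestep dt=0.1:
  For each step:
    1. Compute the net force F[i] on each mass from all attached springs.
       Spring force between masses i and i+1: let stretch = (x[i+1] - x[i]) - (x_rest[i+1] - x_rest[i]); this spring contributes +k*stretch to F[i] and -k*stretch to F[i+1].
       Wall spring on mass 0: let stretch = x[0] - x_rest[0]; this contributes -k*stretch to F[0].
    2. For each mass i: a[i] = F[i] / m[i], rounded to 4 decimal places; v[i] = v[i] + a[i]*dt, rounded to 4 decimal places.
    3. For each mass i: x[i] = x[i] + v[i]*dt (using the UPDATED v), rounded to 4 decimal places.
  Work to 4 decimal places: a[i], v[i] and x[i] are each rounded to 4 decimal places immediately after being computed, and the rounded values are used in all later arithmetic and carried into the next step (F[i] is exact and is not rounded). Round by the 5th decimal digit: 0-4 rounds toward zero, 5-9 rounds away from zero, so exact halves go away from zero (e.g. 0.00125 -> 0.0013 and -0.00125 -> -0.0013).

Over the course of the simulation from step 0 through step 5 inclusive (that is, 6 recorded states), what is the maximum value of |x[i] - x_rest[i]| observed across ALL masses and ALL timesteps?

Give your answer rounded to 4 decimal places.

Step 0: x=[2.0000 7.0000] v=[-1.0000 0.0000]
Step 1: x=[1.9600 6.9600] v=[-0.4000 -0.4000]
Step 2: x=[1.9808 6.8800] v=[0.2080 -0.8000]
Step 3: x=[2.0600 6.7620] v=[0.7917 -1.1798]
Step 4: x=[2.1920 6.6100] v=[1.3201 -1.5202]
Step 5: x=[2.3685 6.4296] v=[1.7653 -1.8038]
Max displacement = 1.0400

Answer: 1.0400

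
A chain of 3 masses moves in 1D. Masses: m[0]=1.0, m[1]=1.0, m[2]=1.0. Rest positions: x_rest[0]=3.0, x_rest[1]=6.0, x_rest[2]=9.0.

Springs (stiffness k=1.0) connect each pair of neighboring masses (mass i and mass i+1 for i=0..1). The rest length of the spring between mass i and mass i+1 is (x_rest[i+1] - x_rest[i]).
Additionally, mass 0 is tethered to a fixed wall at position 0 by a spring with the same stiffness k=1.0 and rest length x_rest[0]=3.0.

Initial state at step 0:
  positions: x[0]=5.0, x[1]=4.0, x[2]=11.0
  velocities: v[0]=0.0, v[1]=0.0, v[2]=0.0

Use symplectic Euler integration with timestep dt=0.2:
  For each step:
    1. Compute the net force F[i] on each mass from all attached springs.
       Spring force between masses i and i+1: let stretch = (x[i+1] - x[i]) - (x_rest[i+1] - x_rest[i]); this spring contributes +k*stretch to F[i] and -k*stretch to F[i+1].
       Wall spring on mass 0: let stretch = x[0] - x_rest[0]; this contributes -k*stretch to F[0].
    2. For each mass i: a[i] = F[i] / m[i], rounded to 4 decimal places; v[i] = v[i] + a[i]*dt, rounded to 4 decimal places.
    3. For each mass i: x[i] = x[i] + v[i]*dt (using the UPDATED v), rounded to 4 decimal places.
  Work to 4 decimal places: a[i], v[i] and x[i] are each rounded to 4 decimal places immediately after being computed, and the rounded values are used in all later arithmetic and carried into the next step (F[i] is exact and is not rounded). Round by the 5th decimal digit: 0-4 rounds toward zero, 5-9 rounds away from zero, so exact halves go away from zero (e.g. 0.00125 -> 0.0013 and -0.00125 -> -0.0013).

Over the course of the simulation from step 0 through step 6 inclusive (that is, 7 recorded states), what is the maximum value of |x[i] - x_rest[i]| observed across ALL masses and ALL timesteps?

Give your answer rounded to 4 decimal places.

Step 0: x=[5.0000 4.0000 11.0000] v=[0.0000 0.0000 0.0000]
Step 1: x=[4.7600 4.3200 10.8400] v=[-1.2000 1.6000 -0.8000]
Step 2: x=[4.3120 4.9184 10.5392] v=[-2.2400 2.9920 -1.5040]
Step 3: x=[3.7158 5.7174 10.1336] v=[-2.9811 3.9949 -2.0282]
Step 4: x=[3.0510 6.6130 9.6713] v=[-3.3239 4.4778 -2.3114]
Step 5: x=[2.4067 7.4884 9.2067] v=[-3.2217 4.3771 -2.3231]
Step 6: x=[1.8694 8.2293 8.7933] v=[-2.6867 3.7044 -2.0668]
Max displacement = 2.2293

Answer: 2.2293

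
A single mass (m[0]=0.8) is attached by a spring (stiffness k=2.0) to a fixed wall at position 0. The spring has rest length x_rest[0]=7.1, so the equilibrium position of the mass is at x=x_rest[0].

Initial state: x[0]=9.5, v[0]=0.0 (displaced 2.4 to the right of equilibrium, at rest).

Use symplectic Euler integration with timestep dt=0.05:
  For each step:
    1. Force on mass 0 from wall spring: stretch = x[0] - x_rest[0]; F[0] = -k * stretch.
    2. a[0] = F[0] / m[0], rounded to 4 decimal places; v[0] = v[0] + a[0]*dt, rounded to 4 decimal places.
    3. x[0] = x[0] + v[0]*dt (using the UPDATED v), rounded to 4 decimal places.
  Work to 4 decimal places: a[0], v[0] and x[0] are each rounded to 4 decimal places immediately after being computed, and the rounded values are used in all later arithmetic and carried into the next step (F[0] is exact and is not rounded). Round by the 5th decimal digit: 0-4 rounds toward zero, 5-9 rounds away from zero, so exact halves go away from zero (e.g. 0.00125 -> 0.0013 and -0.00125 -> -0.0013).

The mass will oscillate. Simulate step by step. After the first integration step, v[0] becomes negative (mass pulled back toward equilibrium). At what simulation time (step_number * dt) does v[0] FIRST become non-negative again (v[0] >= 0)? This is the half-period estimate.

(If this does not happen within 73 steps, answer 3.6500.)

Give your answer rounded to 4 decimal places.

Answer: 2.0000

Derivation:
Step 0: x=[9.5000] v=[0.0000]
Step 1: x=[9.4850] v=[-0.3000]
Step 2: x=[9.4551] v=[-0.5981]
Step 3: x=[9.4105] v=[-0.8925]
Step 4: x=[9.3514] v=[-1.1813]
Step 5: x=[9.2783] v=[-1.4627]
Step 6: x=[9.1916] v=[-1.7350]
Step 7: x=[9.0918] v=[-1.9965]
Step 8: x=[8.9795] v=[-2.2455]
Step 9: x=[8.8555] v=[-2.4804]
Step 10: x=[8.7205] v=[-2.6998]
Step 11: x=[8.5754] v=[-2.9024]
Step 12: x=[8.4211] v=[-3.0868]
Step 13: x=[8.2585] v=[-3.2519]
Step 14: x=[8.0887] v=[-3.3967]
Step 15: x=[7.9127] v=[-3.5203]
Step 16: x=[7.7316] v=[-3.6219]
Step 17: x=[7.5466] v=[-3.7009]
Step 18: x=[7.3588] v=[-3.7567]
Step 19: x=[7.1693] v=[-3.7891]
Step 20: x=[6.9794] v=[-3.7978]
Step 21: x=[6.7903] v=[-3.7827]
Step 22: x=[6.6031] v=[-3.7440]
Step 23: x=[6.4190] v=[-3.6819]
Step 24: x=[6.2392] v=[-3.5968]
Step 25: x=[6.0647] v=[-3.4892]
Step 26: x=[5.8967] v=[-3.3598]
Step 27: x=[5.7362] v=[-3.2094]
Step 28: x=[5.5843] v=[-3.0389]
Step 29: x=[5.4418] v=[-2.8494]
Step 30: x=[5.3097] v=[-2.6421]
Step 31: x=[5.1888] v=[-2.4183]
Step 32: x=[5.0798] v=[-2.1794]
Step 33: x=[4.9835] v=[-1.9269]
Step 34: x=[4.9004] v=[-1.6623]
Step 35: x=[4.8310] v=[-1.3874]
Step 36: x=[4.7758] v=[-1.1038]
Step 37: x=[4.7351] v=[-0.8133]
Step 38: x=[4.7092] v=[-0.5177]
Step 39: x=[4.6983] v=[-0.2189]
Step 40: x=[4.7024] v=[0.0813]
First v>=0 after going negative at step 40, time=2.0000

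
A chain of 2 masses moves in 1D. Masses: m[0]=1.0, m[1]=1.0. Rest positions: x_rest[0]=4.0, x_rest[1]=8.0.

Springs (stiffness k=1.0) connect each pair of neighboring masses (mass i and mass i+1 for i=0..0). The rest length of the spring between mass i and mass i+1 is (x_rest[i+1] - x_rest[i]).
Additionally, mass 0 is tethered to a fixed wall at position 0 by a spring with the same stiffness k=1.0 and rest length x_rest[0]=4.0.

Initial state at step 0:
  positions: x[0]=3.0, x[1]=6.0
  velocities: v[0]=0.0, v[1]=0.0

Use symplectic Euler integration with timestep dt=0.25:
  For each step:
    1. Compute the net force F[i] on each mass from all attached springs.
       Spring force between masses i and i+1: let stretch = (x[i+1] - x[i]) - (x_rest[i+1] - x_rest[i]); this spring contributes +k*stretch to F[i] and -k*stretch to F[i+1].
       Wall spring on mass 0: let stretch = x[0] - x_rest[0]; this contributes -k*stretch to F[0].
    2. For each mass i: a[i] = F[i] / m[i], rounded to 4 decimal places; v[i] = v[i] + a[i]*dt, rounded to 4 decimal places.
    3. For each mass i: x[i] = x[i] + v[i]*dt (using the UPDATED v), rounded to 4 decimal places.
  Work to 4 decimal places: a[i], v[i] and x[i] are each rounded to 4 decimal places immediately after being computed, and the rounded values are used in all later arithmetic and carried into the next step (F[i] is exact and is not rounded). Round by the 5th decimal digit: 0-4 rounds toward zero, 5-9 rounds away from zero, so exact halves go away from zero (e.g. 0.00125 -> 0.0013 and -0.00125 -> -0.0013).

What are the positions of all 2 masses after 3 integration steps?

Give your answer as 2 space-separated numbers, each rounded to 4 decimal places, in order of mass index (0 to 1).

Step 0: x=[3.0000 6.0000] v=[0.0000 0.0000]
Step 1: x=[3.0000 6.0625] v=[0.0000 0.2500]
Step 2: x=[3.0039 6.1836] v=[0.0156 0.4844]
Step 3: x=[3.0188 6.3560] v=[0.0596 0.6895]

Answer: 3.0188 6.3560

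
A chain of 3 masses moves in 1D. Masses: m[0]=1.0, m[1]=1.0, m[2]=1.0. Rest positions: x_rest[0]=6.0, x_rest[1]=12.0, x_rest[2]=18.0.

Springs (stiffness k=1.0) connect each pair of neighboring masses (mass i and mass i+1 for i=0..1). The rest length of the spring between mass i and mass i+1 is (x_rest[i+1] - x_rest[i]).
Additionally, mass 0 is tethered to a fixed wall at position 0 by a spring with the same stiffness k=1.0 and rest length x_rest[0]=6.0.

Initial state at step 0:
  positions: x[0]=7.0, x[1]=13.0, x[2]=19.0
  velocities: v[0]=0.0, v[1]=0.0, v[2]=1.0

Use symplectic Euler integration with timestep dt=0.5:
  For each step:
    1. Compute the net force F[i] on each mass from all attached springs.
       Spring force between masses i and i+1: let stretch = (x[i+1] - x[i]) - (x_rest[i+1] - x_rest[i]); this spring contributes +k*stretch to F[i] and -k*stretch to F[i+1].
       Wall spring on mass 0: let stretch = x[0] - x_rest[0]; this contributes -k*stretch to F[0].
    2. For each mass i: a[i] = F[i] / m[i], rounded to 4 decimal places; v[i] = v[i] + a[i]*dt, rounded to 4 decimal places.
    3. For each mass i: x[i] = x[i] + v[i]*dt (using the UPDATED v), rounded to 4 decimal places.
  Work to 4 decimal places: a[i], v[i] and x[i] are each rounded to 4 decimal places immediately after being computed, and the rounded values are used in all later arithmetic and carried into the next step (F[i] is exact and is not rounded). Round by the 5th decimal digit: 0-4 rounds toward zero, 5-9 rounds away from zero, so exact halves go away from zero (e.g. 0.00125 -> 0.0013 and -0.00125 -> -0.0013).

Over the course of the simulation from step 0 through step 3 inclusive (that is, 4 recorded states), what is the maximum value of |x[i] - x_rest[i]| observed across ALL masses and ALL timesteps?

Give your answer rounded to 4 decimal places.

Step 0: x=[7.0000 13.0000 19.0000] v=[0.0000 0.0000 1.0000]
Step 1: x=[6.7500 13.0000 19.5000] v=[-0.5000 0.0000 1.0000]
Step 2: x=[6.3750 13.0625 19.8750] v=[-0.7500 0.1250 0.7500]
Step 3: x=[6.0781 13.1563 20.0469] v=[-0.5938 0.1875 0.3438]
Max displacement = 2.0469

Answer: 2.0469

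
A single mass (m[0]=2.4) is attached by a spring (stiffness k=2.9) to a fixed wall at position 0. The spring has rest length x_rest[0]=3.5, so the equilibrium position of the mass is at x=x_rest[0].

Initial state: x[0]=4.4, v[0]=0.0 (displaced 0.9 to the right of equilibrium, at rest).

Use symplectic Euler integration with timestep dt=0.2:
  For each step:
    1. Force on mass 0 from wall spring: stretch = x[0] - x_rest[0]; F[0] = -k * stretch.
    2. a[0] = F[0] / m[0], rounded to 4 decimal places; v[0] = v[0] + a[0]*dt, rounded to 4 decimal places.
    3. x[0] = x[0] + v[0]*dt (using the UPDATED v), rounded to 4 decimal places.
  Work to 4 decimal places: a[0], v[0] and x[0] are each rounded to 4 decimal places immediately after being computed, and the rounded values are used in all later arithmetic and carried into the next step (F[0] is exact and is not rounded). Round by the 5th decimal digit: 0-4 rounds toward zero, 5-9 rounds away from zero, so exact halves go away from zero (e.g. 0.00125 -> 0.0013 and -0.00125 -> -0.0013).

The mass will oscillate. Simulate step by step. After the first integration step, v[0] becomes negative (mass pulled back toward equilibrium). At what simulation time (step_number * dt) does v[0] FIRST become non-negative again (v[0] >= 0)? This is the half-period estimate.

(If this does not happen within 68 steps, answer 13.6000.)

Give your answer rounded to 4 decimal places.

Answer: 3.0000

Derivation:
Step 0: x=[4.4000] v=[0.0000]
Step 1: x=[4.3565] v=[-0.2175]
Step 2: x=[4.2716] v=[-0.4245]
Step 3: x=[4.1494] v=[-0.6110]
Step 4: x=[3.9958] v=[-0.7679]
Step 5: x=[3.8183] v=[-0.8877]
Step 6: x=[3.6254] v=[-0.9646]
Step 7: x=[3.4264] v=[-0.9949]
Step 8: x=[3.2310] v=[-0.9771]
Step 9: x=[3.0486] v=[-0.9121]
Step 10: x=[2.8880] v=[-0.8030]
Step 11: x=[2.7570] v=[-0.6551]
Step 12: x=[2.6619] v=[-0.4755]
Step 13: x=[2.6073] v=[-0.2730]
Step 14: x=[2.5958] v=[-0.0573]
Step 15: x=[2.6280] v=[0.1612]
First v>=0 after going negative at step 15, time=3.0000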